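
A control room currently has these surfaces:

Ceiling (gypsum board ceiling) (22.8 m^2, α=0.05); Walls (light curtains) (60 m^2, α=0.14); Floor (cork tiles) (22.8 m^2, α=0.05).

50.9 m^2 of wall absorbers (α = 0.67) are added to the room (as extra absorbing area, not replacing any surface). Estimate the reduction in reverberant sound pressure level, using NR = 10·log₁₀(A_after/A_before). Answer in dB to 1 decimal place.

6.2 dB

A_before = Σ Sᵢαᵢ = 22.8*0.05 + 60*0.14 + 22.8*0.05 = 10.680 sabins.
Added absorption = 50.9 × 0.67 = 34.103 sabins.
New total A_after = 44.783 sabins.
Reduction = 10 log₁₀(A_after/A_before) = 10 log₁₀(4.1932) = 6.2 dB.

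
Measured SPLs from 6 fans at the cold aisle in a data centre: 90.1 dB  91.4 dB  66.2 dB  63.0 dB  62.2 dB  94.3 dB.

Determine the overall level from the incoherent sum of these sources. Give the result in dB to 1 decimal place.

Σ 10^(Lᵢ/10) = 5.103e+09.
L_total = 10·log₁₀(5.103e+09) = 97.1 dB.

97.1 dB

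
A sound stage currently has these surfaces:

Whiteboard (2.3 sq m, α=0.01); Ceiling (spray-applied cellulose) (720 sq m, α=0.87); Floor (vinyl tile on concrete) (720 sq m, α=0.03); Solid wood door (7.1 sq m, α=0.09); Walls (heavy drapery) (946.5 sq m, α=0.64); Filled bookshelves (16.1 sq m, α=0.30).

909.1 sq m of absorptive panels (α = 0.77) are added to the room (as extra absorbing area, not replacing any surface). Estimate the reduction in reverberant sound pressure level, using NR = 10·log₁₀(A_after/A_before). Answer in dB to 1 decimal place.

Equivalent absorption area: A_before = 2.3×0.01 + 720×0.87 + 720×0.03 + 7.1×0.09 + 946.5×0.64 + 16.1×0.30 = 1259.252 sq m.
Treatment contributes 909.1·0.77 = 700.007 sabins.
A_after = 1259.252 + 700.007 = 1959.259 sabins.
Reduction = 10 log₁₀(A_after/A_before) = 10 log₁₀(1.5559) = 1.9 dB.

1.9 dB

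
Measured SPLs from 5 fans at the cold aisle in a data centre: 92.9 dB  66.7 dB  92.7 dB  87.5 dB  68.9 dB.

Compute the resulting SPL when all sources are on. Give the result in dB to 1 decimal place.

96.4 dB

Sum in the linear (power) domain: Σ 10^(Lᵢ/10) = 10^(92.9/10) + 10^(66.7/10) + 10^(92.7/10) + 10^(87.5/10) + 10^(68.9/10) = 4.387e+09.
Combined level = 10 log₁₀(4.387e+09) = 96.4 dB.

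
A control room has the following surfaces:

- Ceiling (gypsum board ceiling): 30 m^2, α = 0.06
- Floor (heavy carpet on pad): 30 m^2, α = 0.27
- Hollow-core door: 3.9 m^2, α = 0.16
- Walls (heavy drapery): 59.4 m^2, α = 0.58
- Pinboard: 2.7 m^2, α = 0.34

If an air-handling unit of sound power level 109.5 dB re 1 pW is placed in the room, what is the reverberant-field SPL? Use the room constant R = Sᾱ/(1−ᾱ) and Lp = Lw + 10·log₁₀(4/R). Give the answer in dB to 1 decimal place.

96.9 dB

Σ(Sᵢαᵢ) = 30·0.06 + 30·0.27 + 3.9·0.16 + 59.4·0.58 + 2.7·0.34 = 45.894; total area S = 126.0 m^2.
ᾱ = 0.3642, so room constant R = A/(1−ᾱ) = 72.183 m^2.
Lp = 109.5 + 10·log₁₀(4/72.183) = 109.5 + (-12.56) = 96.9 dB.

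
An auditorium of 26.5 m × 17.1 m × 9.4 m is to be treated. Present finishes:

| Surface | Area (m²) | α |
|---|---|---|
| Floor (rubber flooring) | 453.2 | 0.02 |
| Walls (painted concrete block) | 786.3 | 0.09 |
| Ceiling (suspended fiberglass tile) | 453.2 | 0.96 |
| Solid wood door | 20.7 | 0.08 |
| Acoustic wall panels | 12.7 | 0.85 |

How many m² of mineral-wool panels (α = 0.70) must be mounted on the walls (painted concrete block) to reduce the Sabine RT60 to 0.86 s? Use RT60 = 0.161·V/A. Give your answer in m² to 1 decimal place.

442.8

Equivalent absorption area: A₁ = 453.2*0.02 + 786.3*0.09 + 453.2*0.96 + 20.7*0.08 + 12.7*0.85 = 527.354 m².
Required A₂ = 0.161·4259.61/0.86 = 797.439 sabins.
Absorption to add: 797.439 − 527.354 = 270.085 sabins.
Net gain per m²: Δα = 0.70 − 0.09 = 0.61.
Area = ΔA/Δα = 270.085/0.61 = 442.8 m².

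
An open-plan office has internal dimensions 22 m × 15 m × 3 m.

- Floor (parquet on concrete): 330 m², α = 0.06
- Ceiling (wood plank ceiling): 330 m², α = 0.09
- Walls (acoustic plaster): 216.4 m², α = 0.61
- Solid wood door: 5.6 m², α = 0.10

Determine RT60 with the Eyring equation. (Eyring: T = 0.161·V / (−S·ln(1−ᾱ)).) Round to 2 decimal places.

S = Σ Sᵢ = 882.0 m².
Σ(Sᵢαᵢ) = 330·0.06 + 330·0.09 + 216.4·0.61 + 5.6·0.10 = 182.064.
Mean coefficient ᾱ = A/S = 0.2064.
Eyring denominator: −S ln(1−ᾱ) = 203.897.
V = 22 × 15 × 3 = 990 m³.
T = 0.161·V/[−S·ln(1−ᾱ)] = 0.161·990/203.897 = 0.78 s.

0.78 sec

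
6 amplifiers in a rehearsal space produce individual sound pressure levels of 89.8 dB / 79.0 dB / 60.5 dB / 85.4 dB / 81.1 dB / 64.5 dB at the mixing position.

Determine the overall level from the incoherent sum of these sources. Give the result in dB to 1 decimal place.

91.8 dB

Sum in the linear (power) domain: Σ 10^(Lᵢ/10) = 10^(89.8/10) + 10^(79.0/10) + 10^(60.5/10) + 10^(85.4/10) + 10^(81.1/10) + 10^(64.5/10) = 1.514e+09.
Combined level = 10 log₁₀(1.514e+09) = 91.8 dB.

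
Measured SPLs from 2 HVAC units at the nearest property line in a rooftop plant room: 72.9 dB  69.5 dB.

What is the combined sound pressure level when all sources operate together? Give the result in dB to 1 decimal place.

74.5 dB

Σ 10^(Lᵢ/10) = 2.841e+07.
Combined level = 10 log₁₀(2.841e+07) = 74.5 dB.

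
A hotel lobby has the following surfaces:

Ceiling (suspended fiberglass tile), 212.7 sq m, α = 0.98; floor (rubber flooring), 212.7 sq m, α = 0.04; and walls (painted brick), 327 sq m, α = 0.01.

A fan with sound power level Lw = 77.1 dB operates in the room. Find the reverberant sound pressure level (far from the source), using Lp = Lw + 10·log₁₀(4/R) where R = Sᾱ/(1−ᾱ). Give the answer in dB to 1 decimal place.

A = 220.224 sabins; S = 752.4 sq m.
ᾱ = 0.2927, so room constant R = A/(1−ᾱ) = 311.359 sq m.
Lp = 77.1 + 10·log₁₀(4/311.359) = 77.1 + (-18.91) = 58.2 dB.

58.2 dB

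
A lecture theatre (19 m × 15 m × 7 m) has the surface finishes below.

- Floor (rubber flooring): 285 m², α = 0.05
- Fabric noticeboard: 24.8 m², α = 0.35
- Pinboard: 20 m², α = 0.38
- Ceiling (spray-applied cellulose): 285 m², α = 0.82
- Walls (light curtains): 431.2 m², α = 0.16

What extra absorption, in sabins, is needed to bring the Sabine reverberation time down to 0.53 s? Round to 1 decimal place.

272.8 sabins

Total absorption A₁ = 285·0.05 + 24.8·0.35 + 20·0.38 + 285·0.82 + 431.2·0.16
  = 14.250 + 8.680 + 7.600 + 233.700 + 68.992 = 333.222 m² sabins.
For T = 0.53 s, need A₂ = 0.161·V/T = 0.161·1995/0.53 = 606.028 sabins.
Shortfall: 606.028 − 333.222 = 272.8 sabins.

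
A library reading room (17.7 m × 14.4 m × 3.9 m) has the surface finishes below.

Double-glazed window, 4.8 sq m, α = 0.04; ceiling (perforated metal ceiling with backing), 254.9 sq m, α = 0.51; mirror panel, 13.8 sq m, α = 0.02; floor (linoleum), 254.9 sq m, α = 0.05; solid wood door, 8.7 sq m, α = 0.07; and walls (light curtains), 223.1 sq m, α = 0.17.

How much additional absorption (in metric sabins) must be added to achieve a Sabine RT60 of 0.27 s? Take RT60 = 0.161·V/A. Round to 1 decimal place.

Summing Sᵢαᵢ: 0.192 + 129.999 + 0.276 + 12.745 + 0.609 + 37.927 → A₁ = 181.748 sabins.
Target A₂ = 0.161·994.032/0.27 = 592.738 sabins (V = 994.032 m³).
Additional absorption ΔA = 592.738 − 181.748 = 411.0 sabins.

411.0 sabins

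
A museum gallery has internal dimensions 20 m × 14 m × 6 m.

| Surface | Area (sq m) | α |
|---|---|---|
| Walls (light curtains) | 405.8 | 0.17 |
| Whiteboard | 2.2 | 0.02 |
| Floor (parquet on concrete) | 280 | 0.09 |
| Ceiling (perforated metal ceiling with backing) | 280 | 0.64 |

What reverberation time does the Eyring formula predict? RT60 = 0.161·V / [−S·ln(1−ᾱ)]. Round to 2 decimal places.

S = Σ Sᵢ = 968.0 sq m.
Σ(Sᵢαᵢ) = 405.8·0.17 + 2.2·0.02 + 280·0.09 + 280·0.64 = 273.430.
ᾱ = 273.430 / 968.0 = 0.2825.
−S·ln(1−ᾱ) = −968.0 × ln(1 − 0.2825) = 321.359.
V = 20 × 14 × 6 = 1680 m³.
T = 0.161·V/[−S·ln(1−ᾱ)] = 0.161·1680/321.359 = 0.84 s.

0.84 s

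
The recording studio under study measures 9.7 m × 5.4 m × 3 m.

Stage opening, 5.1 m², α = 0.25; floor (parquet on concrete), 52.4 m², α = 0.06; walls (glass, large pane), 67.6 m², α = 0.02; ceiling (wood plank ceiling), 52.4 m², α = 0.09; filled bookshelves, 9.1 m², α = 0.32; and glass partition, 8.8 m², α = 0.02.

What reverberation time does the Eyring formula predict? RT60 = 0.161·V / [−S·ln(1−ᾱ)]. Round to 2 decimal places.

1.80 sec

S = Σ Sᵢ = 195.4 m².
Σ(Sᵢαᵢ) = 5.1·0.25 + 52.4·0.06 + 67.6·0.02 + 52.4·0.09 + 9.1·0.32 + 8.8·0.02 = 13.575.
ᾱ = 13.575 / 195.4 = 0.0695.
Eyring denominator: −S ln(1−ᾱ) = 14.075.
V = 9.7 × 5.4 × 3 = 157.14 m³.
RT60 = 0.161 × 157.14 / 14.075 = 1.80 s.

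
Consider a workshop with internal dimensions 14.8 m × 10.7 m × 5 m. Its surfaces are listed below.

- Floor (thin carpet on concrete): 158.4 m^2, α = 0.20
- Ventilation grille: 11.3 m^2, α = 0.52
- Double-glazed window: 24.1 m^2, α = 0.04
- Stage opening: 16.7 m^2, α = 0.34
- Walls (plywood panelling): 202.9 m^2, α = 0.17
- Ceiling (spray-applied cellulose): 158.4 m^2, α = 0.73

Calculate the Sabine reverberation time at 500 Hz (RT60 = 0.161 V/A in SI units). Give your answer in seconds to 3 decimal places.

0.656 s

Equivalent absorption area: A = 158.4*0.20 + 11.3*0.52 + 24.1*0.04 + 16.7*0.34 + 202.9*0.17 + 158.4*0.73 = 194.323 m^2.
V = 14.8·10.7·5 = 791.8 m³.
T = 0.161 V/A = 0.161·791.8/194.323 = 0.656 s.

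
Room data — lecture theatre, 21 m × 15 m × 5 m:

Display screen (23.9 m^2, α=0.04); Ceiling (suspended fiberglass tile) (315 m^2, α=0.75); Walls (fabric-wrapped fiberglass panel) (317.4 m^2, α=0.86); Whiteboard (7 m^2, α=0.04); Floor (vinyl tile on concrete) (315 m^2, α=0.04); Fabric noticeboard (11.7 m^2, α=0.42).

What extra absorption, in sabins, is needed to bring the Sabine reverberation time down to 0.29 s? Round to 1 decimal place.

Summing Sᵢαᵢ: 0.956 + 236.250 + 272.964 + 0.280 + 12.600 + 4.914 → A₁ = 527.964 sabins.
Target A₂ = 0.161·1575/0.29 = 874.397 sabins (V = 1575 m³).
Shortfall: 874.397 − 527.964 = 346.4 sabins.

346.4 sabins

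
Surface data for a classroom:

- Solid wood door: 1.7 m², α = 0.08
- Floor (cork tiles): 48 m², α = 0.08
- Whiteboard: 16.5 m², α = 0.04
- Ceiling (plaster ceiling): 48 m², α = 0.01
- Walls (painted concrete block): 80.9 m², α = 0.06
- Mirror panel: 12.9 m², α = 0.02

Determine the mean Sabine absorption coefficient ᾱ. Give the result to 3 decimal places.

S = Σ Sᵢ = 1.7 + 48 + 16.5 + 48 + 80.9 + 12.9 = 208.0 m².
A = 1.7×0.08 + 48×0.08 + 16.5×0.04 + 48×0.01 + 80.9×0.06 + 12.9×0.02 = 10.228 sabins.
ᾱ = 10.228 / 208.0 = 0.049.

0.049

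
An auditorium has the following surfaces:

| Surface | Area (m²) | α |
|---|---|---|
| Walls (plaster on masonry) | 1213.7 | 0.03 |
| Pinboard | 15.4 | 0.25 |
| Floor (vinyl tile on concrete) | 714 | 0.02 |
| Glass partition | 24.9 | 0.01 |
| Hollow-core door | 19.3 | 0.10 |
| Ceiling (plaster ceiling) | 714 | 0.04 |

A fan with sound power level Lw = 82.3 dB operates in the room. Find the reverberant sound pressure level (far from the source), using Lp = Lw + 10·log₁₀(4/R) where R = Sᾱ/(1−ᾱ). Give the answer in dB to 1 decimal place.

68.9 dB

A = 85.280 sabins; S = 2701.3 m².
ᾱ = 0.0316, so room constant R = A/(1−ᾱ) = 88.063 m².
Lp = 82.3 + 10·log₁₀(4/88.063) = 82.3 + (-13.43) = 68.9 dB.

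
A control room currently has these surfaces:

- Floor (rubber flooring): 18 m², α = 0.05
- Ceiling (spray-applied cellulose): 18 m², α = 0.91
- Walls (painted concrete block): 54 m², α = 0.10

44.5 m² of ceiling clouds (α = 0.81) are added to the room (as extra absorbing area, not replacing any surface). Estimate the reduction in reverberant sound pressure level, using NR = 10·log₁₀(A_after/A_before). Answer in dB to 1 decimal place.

Summing Sᵢαᵢ: 0.900 + 16.380 + 5.400 → A_before = 22.680 sabins.
Treatment contributes 44.5·0.81 = 36.045 sabins.
New total A_after = 58.725 sabins.
Reduction = 10 log₁₀(A_after/A_before) = 10 log₁₀(2.5893) = 4.1 dB.

4.1 dB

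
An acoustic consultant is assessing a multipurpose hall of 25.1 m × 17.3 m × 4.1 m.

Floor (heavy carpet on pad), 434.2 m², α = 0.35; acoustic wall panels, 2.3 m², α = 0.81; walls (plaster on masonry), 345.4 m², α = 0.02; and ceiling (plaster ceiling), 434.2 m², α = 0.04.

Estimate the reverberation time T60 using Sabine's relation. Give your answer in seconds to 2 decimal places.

Equivalent absorption area: A = 434.2*0.35 + 2.3*0.81 + 345.4*0.02 + 434.2*0.04 = 178.109 m².
Room volume: 1780.343 m³.
RT60 = 0.161 · V / A = 0.161 × 1780.343 / 178.109 = 1.61 s.

1.61 seconds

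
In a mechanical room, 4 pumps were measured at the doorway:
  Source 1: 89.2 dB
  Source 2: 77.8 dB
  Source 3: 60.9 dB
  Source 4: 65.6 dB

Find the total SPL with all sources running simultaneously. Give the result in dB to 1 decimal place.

89.5 dB

Sum in the linear (power) domain: Σ 10^(Lᵢ/10) = 10^(89.2/10) + 10^(77.8/10) + 10^(60.9/10) + 10^(65.6/10) = 8.969e+08.
L_total = 10·log₁₀(8.969e+08) = 89.5 dB.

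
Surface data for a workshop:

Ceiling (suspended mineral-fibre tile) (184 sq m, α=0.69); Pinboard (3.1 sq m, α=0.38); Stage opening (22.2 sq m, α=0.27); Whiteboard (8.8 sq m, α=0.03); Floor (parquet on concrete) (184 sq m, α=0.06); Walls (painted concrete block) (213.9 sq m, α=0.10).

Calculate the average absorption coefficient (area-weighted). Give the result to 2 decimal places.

S = Σ Sᵢ = 184 + 3.1 + 22.2 + 8.8 + 184 + 213.9 = 616.0 sq m.
Weighted sum Σ Sα = 166.826.
ᾱ = A/S = 0.27.

0.27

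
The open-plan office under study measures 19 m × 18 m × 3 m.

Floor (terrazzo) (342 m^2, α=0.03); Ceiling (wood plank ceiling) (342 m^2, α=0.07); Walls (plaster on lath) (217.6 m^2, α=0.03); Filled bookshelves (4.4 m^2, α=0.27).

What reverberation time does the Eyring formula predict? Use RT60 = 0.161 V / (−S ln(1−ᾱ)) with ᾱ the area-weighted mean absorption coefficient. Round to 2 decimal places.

3.85 s

Total surface area S = 342 + 342 + 217.6 + 4.4 = 906.0 m^2.
Absorption A = 342·0.03 + 342·0.07 + 217.6·0.03 + 4.4·0.27 = 41.916 sabins.
Mean coefficient ᾱ = A/S = 0.0463.
Eyring denominator: −S ln(1−ᾱ) = 42.950.
V = 19 × 18 × 3 = 1026 m³.
T = 0.161·V/[−S·ln(1−ᾱ)] = 0.161·1026/42.950 = 3.85 s.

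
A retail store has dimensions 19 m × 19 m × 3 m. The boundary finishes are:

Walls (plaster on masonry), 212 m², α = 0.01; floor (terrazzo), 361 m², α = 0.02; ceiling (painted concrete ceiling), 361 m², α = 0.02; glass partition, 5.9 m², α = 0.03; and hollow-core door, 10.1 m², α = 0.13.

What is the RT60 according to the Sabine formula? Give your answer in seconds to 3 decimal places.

Summing Sᵢαᵢ: 2.120 + 7.220 + 7.220 + 0.177 + 1.313 → A = 18.050 sabins.
V = 19·19·3 = 1083 m³.
RT60 = 0.161 · V / A = 0.161 × 1083 / 18.050 = 9.660 s.

9.660 sec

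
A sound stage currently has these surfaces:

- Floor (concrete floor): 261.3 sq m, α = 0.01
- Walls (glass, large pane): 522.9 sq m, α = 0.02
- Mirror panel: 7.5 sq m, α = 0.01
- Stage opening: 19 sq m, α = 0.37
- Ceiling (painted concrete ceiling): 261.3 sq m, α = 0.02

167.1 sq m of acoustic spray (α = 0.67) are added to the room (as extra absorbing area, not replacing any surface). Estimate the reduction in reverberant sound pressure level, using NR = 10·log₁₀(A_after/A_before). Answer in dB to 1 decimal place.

7.3 dB

A_before = Σ Sᵢαᵢ = 261.3×0.01 + 522.9×0.02 + 7.5×0.01 + 19×0.37 + 261.3×0.02 = 25.402 sabins.
Treatment contributes 167.1·0.67 = 111.957 sabins.
A_after = 25.402 + 111.957 = 137.359 sabins.
NR = 10·log₁₀(137.359/25.402) = 7.3 dB.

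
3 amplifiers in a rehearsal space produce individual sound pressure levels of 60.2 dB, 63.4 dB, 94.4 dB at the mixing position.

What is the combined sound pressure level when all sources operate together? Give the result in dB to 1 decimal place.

Σ 10^(Lᵢ/10) = 2.757e+09.
L_total = 10·log₁₀(2.757e+09) = 94.4 dB.

94.4 dB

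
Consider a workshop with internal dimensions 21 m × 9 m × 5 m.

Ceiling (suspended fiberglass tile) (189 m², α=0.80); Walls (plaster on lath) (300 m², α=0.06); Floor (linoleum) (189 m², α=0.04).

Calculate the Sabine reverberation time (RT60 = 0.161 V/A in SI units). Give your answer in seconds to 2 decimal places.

0.86 s

Total absorption A = 189·0.80 + 300·0.06 + 189·0.04
  = 151.200 + 18.000 + 7.560 = 176.760 m² sabins.
V = 21·9·5 = 945 m³.
T = 0.161 V/A = 0.161·945/176.760 = 0.86 s.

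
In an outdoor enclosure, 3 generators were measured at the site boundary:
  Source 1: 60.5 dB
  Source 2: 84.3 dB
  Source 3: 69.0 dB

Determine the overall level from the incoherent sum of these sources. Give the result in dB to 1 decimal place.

84.4 dB

Sum in the linear (power) domain: Σ 10^(Lᵢ/10) = 10^(60.5/10) + 10^(84.3/10) + 10^(69.0/10) = 2.782e+08.
Combined level = 10 log₁₀(2.782e+08) = 84.4 dB.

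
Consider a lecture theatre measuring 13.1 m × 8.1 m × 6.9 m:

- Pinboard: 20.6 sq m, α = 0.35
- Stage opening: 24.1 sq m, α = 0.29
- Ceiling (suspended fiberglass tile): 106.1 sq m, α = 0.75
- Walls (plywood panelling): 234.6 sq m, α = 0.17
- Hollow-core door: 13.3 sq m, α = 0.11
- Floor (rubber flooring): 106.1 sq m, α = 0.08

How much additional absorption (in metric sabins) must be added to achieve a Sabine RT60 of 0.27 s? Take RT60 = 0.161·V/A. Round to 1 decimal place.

293.0 sabins

Total absorption A₁ = 20.6·0.35 + 24.1·0.29 + 106.1·0.75 + 234.6·0.17 + 13.3·0.11 + 106.1·0.08
  = 7.210 + 6.989 + 79.575 + 39.882 + 1.463 + 8.488 = 143.607 sq m sabins.
Target A₂ = 0.161·732.159/0.27 = 436.584 sabins (V = 732.159 m³).
Shortfall: 436.584 − 143.607 = 293.0 sabins.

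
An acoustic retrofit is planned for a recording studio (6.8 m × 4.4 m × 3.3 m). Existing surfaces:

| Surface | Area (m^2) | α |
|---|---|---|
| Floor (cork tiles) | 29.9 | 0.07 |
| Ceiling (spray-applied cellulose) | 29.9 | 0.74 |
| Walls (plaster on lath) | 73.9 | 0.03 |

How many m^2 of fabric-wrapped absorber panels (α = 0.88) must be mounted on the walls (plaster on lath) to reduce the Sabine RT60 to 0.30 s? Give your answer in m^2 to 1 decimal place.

31.2

Total absorption A₁ = 29.9·0.07 + 29.9·0.74 + 73.9·0.03
  = 2.093 + 22.126 + 2.217 = 26.436 m^2 sabins.
Required A₂ = 0.161·98.736/0.30 = 52.988 sabins.
ΔA needed = 52.988 − 26.436 = 26.552 sabins.
Each m^2 of panel replacing the walls (plaster on lath) adds (0.88 − 0.03) = 0.85 sabins.
Panel area = 26.552 / 0.85 = 31.2 m^2.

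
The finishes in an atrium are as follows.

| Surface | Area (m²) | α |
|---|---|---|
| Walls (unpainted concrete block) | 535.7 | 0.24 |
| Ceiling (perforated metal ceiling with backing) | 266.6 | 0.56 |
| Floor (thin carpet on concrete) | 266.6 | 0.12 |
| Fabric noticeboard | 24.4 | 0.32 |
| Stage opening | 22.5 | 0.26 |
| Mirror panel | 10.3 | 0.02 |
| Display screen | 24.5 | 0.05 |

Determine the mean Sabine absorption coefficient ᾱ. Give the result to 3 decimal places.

S = Σ Sᵢ = 535.7 + 266.6 + 266.6 + 24.4 + 22.5 + 10.3 + 24.5 = 1150.6 m².
A = 535.7×0.24 + 266.6×0.56 + 266.6×0.12 + 24.4×0.32 + 22.5×0.26 + 10.3×0.02 + 24.5×0.05 = 324.945 sabins.
ᾱ = A/S = 0.282.

0.282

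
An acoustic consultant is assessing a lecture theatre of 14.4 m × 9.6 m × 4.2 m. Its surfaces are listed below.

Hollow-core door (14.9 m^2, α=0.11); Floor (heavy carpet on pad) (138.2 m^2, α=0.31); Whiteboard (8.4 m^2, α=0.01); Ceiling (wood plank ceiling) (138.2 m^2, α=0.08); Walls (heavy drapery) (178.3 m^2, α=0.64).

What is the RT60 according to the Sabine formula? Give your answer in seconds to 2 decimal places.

0.55 s

Equivalent absorption area: A = 14.9·0.11 + 138.2·0.31 + 8.4·0.01 + 138.2·0.08 + 178.3·0.64 = 169.733 m^2.
Volume V = 14.4 × 9.6 × 4.2 = 580.608 m³.
Sabine: RT60 = 0.161 × 580.608 / 169.733 = 0.55 s.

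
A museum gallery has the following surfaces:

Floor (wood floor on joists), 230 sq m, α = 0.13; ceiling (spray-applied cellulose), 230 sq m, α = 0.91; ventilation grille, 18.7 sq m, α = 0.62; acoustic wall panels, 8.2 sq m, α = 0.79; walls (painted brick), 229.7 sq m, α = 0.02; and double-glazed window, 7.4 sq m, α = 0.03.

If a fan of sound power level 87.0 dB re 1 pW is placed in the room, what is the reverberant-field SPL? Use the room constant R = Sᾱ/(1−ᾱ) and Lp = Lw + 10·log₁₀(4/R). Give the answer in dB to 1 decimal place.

A = 262.088 sabins; S = 724.0 sq m.
ᾱ = 262.088/724.0 = 0.3620; R = Sᾱ/(1−ᾱ) = 262.088/(1−0.3620) = 410.796 sq m.
Lp = Lw + 10 log₁₀(4/R) = 87.0 -20.12 = 66.9 dB.

66.9 dB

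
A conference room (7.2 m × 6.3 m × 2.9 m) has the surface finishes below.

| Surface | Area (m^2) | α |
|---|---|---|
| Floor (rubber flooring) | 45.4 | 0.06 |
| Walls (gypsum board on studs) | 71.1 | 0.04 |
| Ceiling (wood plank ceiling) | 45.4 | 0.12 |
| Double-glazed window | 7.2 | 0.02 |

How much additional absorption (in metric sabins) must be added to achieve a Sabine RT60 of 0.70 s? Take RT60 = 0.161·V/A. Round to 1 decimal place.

19.1 sabins

Total absorption A₁ = 45.4×0.06 + 71.1×0.04 + 45.4×0.12 + 7.2×0.02
  = 2.724 + 2.844 + 5.448 + 0.144 = 11.160 m^2 sabins.
Target A₂ = 0.161·131.544/0.70 = 30.255 sabins (V = 131.544 m³).
Additional absorption ΔA = 30.255 − 11.160 = 19.1 sabins.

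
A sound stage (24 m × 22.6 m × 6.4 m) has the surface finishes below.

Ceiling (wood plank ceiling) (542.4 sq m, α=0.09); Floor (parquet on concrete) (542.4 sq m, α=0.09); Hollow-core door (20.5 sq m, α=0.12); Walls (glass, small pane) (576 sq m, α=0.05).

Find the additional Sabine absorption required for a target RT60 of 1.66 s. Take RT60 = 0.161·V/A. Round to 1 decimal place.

A₁ = Σ Sᵢαᵢ = 542.4*0.09 + 542.4*0.09 + 20.5*0.12 + 576*0.05 = 128.892 sabins.
For T = 1.66 s, need A₂ = 0.161·V/T = 0.161·3471.36/1.66 = 336.680 sabins.
Shortfall: 336.680 − 128.892 = 207.8 sabins.

207.8 sabins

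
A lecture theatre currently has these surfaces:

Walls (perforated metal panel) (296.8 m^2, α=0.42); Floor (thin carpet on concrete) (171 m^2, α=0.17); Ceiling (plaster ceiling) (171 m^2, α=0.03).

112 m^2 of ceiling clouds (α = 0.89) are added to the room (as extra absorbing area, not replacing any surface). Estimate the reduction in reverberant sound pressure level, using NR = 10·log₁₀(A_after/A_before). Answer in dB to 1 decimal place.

Equivalent absorption area: A_before = 296.8·0.42 + 171·0.17 + 171·0.03 = 158.856 m^2.
Treatment contributes 112·0.89 = 99.680 sabins.
New total A_after = 258.536 sabins.
NR = 10·log₁₀(258.536/158.856) = 2.1 dB.

2.1 dB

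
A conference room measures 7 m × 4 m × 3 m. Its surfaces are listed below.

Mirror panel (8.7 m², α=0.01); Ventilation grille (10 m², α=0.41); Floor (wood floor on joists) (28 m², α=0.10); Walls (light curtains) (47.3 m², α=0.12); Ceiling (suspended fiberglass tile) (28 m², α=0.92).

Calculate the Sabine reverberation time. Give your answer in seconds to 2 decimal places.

Total absorption A = 8.7*0.01 + 10*0.41 + 28*0.10 + 47.3*0.12 + 28*0.92
  = 0.087 + 4.100 + 2.800 + 5.676 + 25.760 = 38.423 m² sabins.
V = 7·4·3 = 84 m³.
T = 0.161 V/A = 0.161·84/38.423 = 0.35 s.

0.35 s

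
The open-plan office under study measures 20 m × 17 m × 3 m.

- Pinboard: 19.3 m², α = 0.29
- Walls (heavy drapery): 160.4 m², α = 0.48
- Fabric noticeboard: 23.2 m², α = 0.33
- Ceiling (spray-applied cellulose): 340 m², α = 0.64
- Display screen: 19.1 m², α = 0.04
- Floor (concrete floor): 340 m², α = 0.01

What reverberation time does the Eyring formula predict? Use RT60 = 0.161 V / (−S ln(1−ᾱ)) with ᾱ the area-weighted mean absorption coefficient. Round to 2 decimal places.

Total surface area S = 19.3 + 160.4 + 23.2 + 340 + 19.1 + 340 = 902.0 m².
Absorption A = 19.3·0.29 + 160.4·0.48 + 23.2·0.33 + 340·0.64 + 19.1·0.04 + 340·0.01 = 312.009 sabins.
Mean coefficient ᾱ = A/S = 0.3459.
−S·ln(1−ᾱ) = −902.0 × ln(1 − 0.3459) = 382.895.
V = 20 × 17 × 3 = 1020 m³.
RT60 = 0.161 × 1020 / 382.895 = 0.43 s.

0.43 seconds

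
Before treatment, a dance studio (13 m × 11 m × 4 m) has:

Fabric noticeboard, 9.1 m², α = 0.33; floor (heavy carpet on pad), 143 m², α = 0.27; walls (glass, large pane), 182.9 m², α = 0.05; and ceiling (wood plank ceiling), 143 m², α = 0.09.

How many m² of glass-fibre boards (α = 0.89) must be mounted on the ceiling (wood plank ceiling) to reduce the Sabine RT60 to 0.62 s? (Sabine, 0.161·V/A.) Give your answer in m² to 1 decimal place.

Equivalent absorption area: A₁ = 9.1·0.33 + 143·0.27 + 182.9·0.05 + 143·0.09 = 63.628 m².
Required A₂ = 0.161·572/0.62 = 148.535 sabins.
Absorption to add: 148.535 − 63.628 = 84.907 sabins.
Net gain per m²: Δα = 0.89 − 0.09 = 0.80.
Area = ΔA/Δα = 84.907/0.80 = 106.1 m².

106.1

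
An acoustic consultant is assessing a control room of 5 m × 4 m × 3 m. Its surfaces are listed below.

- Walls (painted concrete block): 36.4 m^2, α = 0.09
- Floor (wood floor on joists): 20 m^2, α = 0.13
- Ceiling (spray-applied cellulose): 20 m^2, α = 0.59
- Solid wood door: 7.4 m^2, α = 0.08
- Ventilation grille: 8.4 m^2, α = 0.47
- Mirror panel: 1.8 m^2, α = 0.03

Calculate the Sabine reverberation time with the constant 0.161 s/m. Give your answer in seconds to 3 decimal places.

Equivalent absorption area: A = 36.4*0.09 + 20*0.13 + 20*0.59 + 7.4*0.08 + 8.4*0.47 + 1.8*0.03 = 22.270 m^2.
Room volume: 60 m³.
RT60 = 0.161 · V / A = 0.161 × 60 / 22.270 = 0.434 s.

0.434 sec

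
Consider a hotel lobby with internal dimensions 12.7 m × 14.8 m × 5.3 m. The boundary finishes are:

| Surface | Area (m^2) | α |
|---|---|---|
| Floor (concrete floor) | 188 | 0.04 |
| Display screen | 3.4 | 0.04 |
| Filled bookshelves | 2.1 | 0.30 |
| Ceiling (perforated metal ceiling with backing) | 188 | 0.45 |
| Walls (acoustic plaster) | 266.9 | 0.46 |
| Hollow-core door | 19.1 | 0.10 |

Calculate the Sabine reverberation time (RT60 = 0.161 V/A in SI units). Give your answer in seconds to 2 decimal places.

Equivalent absorption area: A = 188*0.04 + 3.4*0.04 + 2.1*0.30 + 188*0.45 + 266.9*0.46 + 19.1*0.10 = 217.570 m^2.
V = 12.7·14.8·5.3 = 996.188 m³.
Sabine: RT60 = 0.161 × 996.188 / 217.570 = 0.74 s.

0.74 s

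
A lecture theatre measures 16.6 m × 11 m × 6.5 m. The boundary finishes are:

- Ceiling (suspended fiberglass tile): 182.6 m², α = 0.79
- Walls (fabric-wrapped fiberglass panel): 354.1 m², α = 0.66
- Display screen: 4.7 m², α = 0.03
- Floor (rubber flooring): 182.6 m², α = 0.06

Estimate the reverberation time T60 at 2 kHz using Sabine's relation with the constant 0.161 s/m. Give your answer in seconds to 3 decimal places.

Equivalent absorption area: A = 182.6×0.79 + 354.1×0.66 + 4.7×0.03 + 182.6×0.06 = 389.057 m².
Room volume: 1186.9 m³.
T = 0.161 V/A = 0.161·1186.9/389.057 = 0.491 s.

0.491 s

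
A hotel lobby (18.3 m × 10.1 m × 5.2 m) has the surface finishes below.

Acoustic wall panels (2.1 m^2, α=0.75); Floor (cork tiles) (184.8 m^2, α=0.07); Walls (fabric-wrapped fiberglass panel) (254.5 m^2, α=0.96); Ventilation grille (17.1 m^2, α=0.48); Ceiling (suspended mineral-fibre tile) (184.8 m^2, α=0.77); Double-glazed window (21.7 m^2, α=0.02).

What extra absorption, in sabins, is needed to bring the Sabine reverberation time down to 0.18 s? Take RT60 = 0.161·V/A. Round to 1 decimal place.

449.9 sabins

A₁ = Σ Sᵢαᵢ = 2.1·0.75 + 184.8·0.07 + 254.5·0.96 + 17.1·0.48 + 184.8·0.77 + 21.7·0.02 = 409.769 sabins.
Target A₂ = 0.161·961.116/0.18 = 859.665 sabins (V = 961.116 m³).
Additional absorption ΔA = 859.665 − 409.769 = 449.9 sabins.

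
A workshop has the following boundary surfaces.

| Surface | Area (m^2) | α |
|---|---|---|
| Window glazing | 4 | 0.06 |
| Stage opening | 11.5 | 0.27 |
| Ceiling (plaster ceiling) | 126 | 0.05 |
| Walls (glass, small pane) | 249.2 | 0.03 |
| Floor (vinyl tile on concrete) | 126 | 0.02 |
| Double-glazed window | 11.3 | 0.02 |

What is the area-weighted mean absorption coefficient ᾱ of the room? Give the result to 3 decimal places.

Total surface area S = 528.0 m^2.
Σ(Sᵢαᵢ) = 4·0.06 + 11.5·0.27 + 126·0.05 + 249.2·0.03 + 126·0.02 + 11.3·0.02 = 19.867.
ᾱ = 19.867 / 528.0 = 0.038.

0.038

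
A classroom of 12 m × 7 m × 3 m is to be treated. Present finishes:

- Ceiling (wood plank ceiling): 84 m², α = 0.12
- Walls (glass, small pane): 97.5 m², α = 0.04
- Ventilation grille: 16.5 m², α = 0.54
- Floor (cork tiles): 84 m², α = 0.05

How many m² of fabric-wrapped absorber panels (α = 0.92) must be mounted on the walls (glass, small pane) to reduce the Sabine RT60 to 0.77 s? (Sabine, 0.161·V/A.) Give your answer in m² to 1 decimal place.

29.1

Equivalent absorption area: A₁ = 84×0.12 + 97.5×0.04 + 16.5×0.54 + 84×0.05 = 27.090 m².
Required A₂ = 0.161·252/0.77 = 52.691 sabins.
Absorption to add: 52.691 − 27.090 = 25.601 sabins.
Each m² of panel replacing the walls (glass, small pane) adds (0.92 − 0.04) = 0.88 sabins.
Panel area = 25.601 / 0.88 = 29.1 m².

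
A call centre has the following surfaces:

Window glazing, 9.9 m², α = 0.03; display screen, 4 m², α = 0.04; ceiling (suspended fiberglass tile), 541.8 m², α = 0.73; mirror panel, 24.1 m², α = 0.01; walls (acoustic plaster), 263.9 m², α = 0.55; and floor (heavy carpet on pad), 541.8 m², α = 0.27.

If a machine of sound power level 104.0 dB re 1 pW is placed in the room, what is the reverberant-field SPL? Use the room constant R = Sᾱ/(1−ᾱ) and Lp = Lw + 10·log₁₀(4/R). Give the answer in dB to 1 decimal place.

Σ(Sᵢαᵢ) = 9.9·0.03 + 4·0.04 + 541.8·0.73 + 24.1·0.01 + 263.9·0.55 + 541.8·0.27 = 687.643; total area S = 1385.5 m².
ᾱ = 687.643/1385.5 = 0.4963; R = Sᾱ/(1−ᾱ) = 687.643/(1−0.4963) = 1365.184 m².
Lp = 104.0 + 10·log₁₀(4/1365.184) = 104.0 + (-25.33) = 78.7 dB.

78.7 dB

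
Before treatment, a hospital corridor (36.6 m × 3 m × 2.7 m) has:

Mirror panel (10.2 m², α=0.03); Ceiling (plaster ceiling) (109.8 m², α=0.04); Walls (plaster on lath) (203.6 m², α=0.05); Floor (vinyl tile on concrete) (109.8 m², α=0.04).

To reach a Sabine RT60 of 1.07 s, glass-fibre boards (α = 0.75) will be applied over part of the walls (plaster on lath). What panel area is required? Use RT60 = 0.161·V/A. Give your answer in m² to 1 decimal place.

A₁ = Σ Sᵢαᵢ = 10.2·0.03 + 109.8·0.04 + 203.6·0.05 + 109.8·0.04 = 19.270 sabins.
Required A₂ = 0.161·296.46/1.07 = 44.608 sabins.
ΔA needed = 44.608 − 19.270 = 25.338 sabins.
Net gain per m²: Δα = 0.75 − 0.05 = 0.70.
Area = ΔA/Δα = 25.338/0.70 = 36.2 m².

36.2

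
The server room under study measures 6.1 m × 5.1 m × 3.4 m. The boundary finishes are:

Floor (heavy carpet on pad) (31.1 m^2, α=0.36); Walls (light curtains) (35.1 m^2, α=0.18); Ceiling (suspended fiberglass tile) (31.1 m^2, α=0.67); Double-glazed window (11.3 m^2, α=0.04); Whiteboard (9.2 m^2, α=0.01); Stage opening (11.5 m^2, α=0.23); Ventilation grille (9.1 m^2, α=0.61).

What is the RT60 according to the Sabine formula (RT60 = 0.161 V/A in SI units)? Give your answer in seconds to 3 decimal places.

0.362 s

Summing Sᵢαᵢ: 11.196 + 6.318 + 20.837 + 0.452 + 0.092 + 2.645 + 5.551 → A = 47.091 sabins.
Volume V = 6.1 × 5.1 × 3.4 = 105.774 m³.
Sabine: RT60 = 0.161 × 105.774 / 47.091 = 0.362 s.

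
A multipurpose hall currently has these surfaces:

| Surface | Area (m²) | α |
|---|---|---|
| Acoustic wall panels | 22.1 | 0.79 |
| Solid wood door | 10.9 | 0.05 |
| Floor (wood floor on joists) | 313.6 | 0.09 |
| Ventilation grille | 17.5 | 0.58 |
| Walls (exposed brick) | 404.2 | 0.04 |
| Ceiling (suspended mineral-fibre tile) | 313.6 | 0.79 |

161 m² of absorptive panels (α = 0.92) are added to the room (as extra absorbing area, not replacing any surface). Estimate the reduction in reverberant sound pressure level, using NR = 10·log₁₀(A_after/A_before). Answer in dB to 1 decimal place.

1.7 dB

Equivalent absorption area: A_before = 22.1*0.79 + 10.9*0.05 + 313.6*0.09 + 17.5*0.58 + 404.2*0.04 + 313.6*0.79 = 320.290 m².
Treatment contributes 161·0.92 = 148.120 sabins.
New total A_after = 468.410 sabins.
NR = 10·log₁₀(468.410/320.290) = 1.7 dB.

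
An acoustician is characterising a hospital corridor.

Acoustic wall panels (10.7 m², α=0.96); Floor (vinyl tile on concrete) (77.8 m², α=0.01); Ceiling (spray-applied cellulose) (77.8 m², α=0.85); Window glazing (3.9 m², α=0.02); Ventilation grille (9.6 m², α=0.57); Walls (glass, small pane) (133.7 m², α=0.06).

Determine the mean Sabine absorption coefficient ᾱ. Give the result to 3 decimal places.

0.289

S = Σ Sᵢ = 10.7 + 77.8 + 77.8 + 3.9 + 9.6 + 133.7 = 313.5 m².
Weighted sum Σ Sα = 90.752.
ᾱ = A/S = 0.289.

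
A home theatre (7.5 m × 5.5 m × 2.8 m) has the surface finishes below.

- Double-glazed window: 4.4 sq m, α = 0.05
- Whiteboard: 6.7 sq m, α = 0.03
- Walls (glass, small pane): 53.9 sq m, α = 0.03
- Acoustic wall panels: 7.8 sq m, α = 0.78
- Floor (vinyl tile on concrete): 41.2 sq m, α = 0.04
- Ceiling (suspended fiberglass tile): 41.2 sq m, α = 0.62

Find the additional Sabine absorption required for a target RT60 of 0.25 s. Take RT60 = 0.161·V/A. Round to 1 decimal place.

Equivalent absorption area: A₁ = 4.4*0.05 + 6.7*0.03 + 53.9*0.03 + 7.8*0.78 + 41.2*0.04 + 41.2*0.62 = 35.314 sq m.
Target A₂ = 0.161·115.5/0.25 = 74.382 sabins (V = 115.5 m³).
ΔA = A₂ − A₁ = 74.382 − 35.314 = 39.1 sabins.

39.1 sabins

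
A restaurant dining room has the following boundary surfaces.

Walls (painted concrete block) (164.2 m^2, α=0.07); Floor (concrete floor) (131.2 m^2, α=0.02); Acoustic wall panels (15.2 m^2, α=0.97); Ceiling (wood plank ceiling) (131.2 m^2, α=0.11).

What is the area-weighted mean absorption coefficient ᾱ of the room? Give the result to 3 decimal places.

0.098

S = Σ Sᵢ = 164.2 + 131.2 + 15.2 + 131.2 = 441.8 m^2.
Weighted sum Σ Sα = 43.294.
ᾱ = A/S = 0.098.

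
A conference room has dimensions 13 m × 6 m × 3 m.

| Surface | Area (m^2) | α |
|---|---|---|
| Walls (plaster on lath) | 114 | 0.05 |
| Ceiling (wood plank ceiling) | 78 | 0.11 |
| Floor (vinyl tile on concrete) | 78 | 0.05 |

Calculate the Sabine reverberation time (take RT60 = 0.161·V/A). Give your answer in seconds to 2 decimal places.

2.07 s

A = Σ Sᵢαᵢ = 114×0.05 + 78×0.11 + 78×0.05 = 18.180 sabins.
V = 13·6·3 = 234 m³.
RT60 = 0.161 · V / A = 0.161 × 234 / 18.180 = 2.07 s.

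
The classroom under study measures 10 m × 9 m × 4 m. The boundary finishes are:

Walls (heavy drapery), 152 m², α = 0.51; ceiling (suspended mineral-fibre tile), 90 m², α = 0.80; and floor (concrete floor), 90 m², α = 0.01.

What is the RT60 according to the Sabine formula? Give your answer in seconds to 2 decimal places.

0.39 s

Equivalent absorption area: A = 152*0.51 + 90*0.80 + 90*0.01 = 150.420 m².
V = 10·9·4 = 360 m³.
T = 0.161 V/A = 0.161·360/150.420 = 0.39 s.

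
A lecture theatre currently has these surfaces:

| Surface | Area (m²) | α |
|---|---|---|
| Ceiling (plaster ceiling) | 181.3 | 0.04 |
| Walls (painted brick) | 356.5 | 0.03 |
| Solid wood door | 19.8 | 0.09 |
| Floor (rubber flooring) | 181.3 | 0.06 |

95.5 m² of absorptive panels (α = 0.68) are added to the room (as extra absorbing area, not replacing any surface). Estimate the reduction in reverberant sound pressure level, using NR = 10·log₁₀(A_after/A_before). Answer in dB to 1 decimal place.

Equivalent absorption area: A_before = 181.3*0.04 + 356.5*0.03 + 19.8*0.09 + 181.3*0.06 = 30.607 m².
Added absorption = 95.5 × 0.68 = 64.940 sabins.
A_after = 30.607 + 64.940 = 95.547 sabins.
Reduction = 10 log₁₀(A_after/A_before) = 10 log₁₀(3.1217) = 4.9 dB.

4.9 dB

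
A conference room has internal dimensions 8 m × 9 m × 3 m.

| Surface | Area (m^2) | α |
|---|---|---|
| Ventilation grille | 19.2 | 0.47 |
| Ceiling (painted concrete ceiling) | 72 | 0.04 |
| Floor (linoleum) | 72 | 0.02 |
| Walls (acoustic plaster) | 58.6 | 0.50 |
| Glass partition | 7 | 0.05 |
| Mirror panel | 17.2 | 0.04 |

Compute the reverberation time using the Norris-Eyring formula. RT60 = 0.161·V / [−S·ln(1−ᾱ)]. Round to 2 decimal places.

0.72 sec

Total surface area S = 19.2 + 72 + 72 + 58.6 + 7 + 17.2 = 246.0 m^2.
Σ(Sᵢαᵢ) = 19.2·0.47 + 72·0.04 + 72·0.02 + 58.6·0.50 + 7·0.05 + 17.2·0.04 = 43.682.
Mean coefficient ᾱ = A/S = 0.1776.
Eyring denominator: −S ln(1−ᾱ) = 48.100.
V = 8 × 9 × 3 = 216 m³.
RT60 = 0.161 × 216 / 48.100 = 0.72 s.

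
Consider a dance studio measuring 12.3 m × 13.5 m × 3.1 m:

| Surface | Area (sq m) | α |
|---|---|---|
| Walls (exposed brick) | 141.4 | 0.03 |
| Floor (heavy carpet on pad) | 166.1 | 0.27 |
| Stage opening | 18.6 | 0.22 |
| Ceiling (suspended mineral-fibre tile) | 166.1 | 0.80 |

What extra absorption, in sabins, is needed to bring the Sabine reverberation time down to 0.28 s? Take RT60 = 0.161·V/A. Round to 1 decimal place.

Total absorption A₁ = 141.4×0.03 + 166.1×0.27 + 18.6×0.22 + 166.1×0.80
  = 4.242 + 44.847 + 4.092 + 132.880 = 186.061 sq m sabins.
For T = 0.28 s, need A₂ = 0.161·V/T = 0.161·514.755/0.28 = 295.984 sabins.
Shortfall: 295.984 − 186.061 = 109.9 sabins.

109.9 sabins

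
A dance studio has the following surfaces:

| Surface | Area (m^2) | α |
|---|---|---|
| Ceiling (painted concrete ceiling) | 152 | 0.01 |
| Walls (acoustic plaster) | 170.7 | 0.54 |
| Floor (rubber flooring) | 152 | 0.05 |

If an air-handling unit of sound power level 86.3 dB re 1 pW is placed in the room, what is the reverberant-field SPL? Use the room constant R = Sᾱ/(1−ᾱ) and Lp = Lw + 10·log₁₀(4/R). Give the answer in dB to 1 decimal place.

71.2 dB

Σ(Sᵢαᵢ) = 152·0.01 + 170.7·0.54 + 152·0.05 = 101.298; total area S = 474.7 m^2.
ᾱ = 0.2134, so room constant R = A/(1−ᾱ) = 128.780 m^2.
Lp = 86.3 + 10·log₁₀(4/128.780) = 86.3 + (-15.08) = 71.2 dB.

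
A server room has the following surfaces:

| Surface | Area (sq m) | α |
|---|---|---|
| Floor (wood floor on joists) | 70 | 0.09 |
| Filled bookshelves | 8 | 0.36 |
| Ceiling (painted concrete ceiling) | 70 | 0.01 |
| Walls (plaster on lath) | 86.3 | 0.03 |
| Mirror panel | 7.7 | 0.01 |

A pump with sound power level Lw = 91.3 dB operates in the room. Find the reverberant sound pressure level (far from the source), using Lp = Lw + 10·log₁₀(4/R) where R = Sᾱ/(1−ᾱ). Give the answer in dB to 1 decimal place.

86.1 dB

A = 12.546 sabins; S = 242.0 sq m.
ᾱ = 0.0518, so room constant R = A/(1−ᾱ) = 13.231 sq m.
Lp = 91.3 + 10·log₁₀(4/13.231) = 91.3 + (-5.20) = 86.1 dB.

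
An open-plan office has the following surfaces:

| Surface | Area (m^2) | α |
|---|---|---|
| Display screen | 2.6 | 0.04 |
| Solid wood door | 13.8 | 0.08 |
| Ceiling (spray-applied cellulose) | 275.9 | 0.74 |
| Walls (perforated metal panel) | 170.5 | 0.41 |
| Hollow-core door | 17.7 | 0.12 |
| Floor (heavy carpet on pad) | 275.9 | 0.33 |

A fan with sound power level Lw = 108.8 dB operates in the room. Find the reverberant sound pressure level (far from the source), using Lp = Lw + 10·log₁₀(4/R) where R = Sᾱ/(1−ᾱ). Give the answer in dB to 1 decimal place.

Σ(Sᵢαᵢ) = 2.6·0.04 + 13.8·0.08 + 275.9·0.74 + 170.5·0.41 + 17.7·0.12 + 275.9·0.33 = 368.450; total area S = 756.4 m^2.
ᾱ = 368.450/756.4 = 0.4871; R = Sᾱ/(1−ᾱ) = 368.450/(1−0.4871) = 718.366 m^2.
Lp = 108.8 + 10·log₁₀(4/718.366) = 108.8 + (-22.54) = 86.3 dB.

86.3 dB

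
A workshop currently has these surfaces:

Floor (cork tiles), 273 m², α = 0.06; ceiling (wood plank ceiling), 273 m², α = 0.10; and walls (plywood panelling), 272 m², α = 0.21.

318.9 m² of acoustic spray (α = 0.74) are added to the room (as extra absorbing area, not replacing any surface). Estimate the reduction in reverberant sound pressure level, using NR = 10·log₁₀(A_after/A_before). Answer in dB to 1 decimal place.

Equivalent absorption area: A_before = 273*0.06 + 273*0.10 + 272*0.21 = 100.800 m².
Added absorption = 318.9 × 0.74 = 235.986 sabins.
A_after = 100.800 + 235.986 = 336.786 sabins.
Reduction = 10 log₁₀(A_after/A_before) = 10 log₁₀(3.3411) = 5.2 dB.

5.2 dB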